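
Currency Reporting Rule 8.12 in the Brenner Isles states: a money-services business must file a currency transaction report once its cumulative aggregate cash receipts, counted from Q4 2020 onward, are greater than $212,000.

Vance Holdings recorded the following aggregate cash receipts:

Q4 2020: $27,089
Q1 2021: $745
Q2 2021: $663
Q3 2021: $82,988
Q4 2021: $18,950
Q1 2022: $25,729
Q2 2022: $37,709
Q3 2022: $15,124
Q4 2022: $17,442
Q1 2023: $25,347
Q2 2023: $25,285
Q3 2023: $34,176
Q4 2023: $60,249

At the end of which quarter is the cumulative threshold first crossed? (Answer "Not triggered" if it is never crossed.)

Through Q4 2020: $27,089
Through Q1 2021: $27,834
Through Q2 2021: $28,497
Through Q3 2021: $111,485
Through Q4 2021: $130,435
Through Q1 2022: $156,164
Through Q2 2022: $193,873
Through Q3 2022: $208,997
Through Q4 2022: $226,439 ← exceeds threshold

Q4 2022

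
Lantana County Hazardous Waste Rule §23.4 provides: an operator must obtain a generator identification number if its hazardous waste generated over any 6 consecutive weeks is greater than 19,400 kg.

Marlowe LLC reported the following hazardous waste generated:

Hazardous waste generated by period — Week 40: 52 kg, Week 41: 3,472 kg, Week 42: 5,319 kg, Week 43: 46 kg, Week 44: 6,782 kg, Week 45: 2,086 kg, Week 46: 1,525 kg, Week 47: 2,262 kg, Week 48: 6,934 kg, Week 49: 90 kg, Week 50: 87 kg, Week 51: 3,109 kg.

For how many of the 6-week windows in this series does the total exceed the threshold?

Week 40–Week 45: 52 kg + 3,472 kg + 5,319 kg + 46 kg + 6,782 kg + 2,086 kg = 17,757 kg (under)
Week 41–Week 46: 3,472 kg + 5,319 kg + 46 kg + 6,782 kg + 2,086 kg + 1,525 kg = 19,230 kg (under)
Week 42–Week 47: 5,319 kg + 46 kg + 6,782 kg + 2,086 kg + 1,525 kg + 2,262 kg = 18,020 kg (under)
Week 43–Week 48: 46 kg + 6,782 kg + 2,086 kg + 1,525 kg + 2,262 kg + 6,934 kg = 19,635 kg (over)
Week 44–Week 49: 6,782 kg + 2,086 kg + 1,525 kg + 2,262 kg + 6,934 kg + 90 kg = 19,679 kg (over)
Week 45–Week 50: 2,086 kg + 1,525 kg + 2,262 kg + 6,934 kg + 90 kg + 87 kg = 12,984 kg (under)
Week 46–Week 51: 1,525 kg + 2,262 kg + 6,934 kg + 90 kg + 87 kg + 3,109 kg = 14,007 kg (under)
2 windows exceed the threshold.

2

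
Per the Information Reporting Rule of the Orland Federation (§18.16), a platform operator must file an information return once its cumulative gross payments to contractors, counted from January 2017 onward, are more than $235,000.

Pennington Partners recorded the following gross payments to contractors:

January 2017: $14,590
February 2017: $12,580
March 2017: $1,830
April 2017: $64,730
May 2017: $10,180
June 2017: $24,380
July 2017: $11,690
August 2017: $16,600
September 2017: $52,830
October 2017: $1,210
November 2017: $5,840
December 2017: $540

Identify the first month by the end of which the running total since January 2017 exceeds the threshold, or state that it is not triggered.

Through January 2017: $14,590
Through February 2017: $27,170
Through March 2017: $29,000
Through April 2017: $93,730
Through May 2017: $103,910
Through June 2017: $128,290
Through July 2017: $139,980
Through August 2017: $156,580
Through September 2017: $209,410
Through October 2017: $210,620
Through November 2017: $216,460
Through December 2017: $217,000
Final cumulative total $217,000 ≤ $235,000; the threshold is never exceeded.

Not triggered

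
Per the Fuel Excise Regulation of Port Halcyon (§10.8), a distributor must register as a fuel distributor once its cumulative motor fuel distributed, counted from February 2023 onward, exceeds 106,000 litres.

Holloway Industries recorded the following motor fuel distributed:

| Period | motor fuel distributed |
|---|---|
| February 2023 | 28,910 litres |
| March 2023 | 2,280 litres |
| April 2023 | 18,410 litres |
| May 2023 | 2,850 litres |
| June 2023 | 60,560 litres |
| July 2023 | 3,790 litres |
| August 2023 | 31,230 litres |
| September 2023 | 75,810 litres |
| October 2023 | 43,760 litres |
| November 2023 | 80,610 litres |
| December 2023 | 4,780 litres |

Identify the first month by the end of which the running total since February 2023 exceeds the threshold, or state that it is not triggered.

Through February 2023: 28,910 litres
Through March 2023: 31,190 litres
Through April 2023: 49,600 litres
Through May 2023: 52,450 litres
Through June 2023: 113,010 litres ← exceeds threshold

June 2023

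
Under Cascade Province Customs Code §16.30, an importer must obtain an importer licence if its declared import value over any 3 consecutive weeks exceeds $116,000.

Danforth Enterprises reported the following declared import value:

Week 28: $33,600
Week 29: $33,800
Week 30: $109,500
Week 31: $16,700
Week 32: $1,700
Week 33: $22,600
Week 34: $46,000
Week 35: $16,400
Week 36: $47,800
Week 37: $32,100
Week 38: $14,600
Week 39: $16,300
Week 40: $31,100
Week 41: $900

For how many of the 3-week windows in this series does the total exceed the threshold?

3

Week 28–Week 30: $33,600 + $33,800 + $109,500 = $176,900 (over)
Week 29–Week 31: $33,800 + $109,500 + $16,700 = $160,000 (over)
Week 30–Week 32: $109,500 + $16,700 + $1,700 = $127,900 (over)
Week 31–Week 33: $16,700 + $1,700 + $22,600 = $41,000 (under)
Week 32–Week 34: $1,700 + $22,600 + $46,000 = $70,300 (under)
Week 33–Week 35: $22,600 + $46,000 + $16,400 = $85,000 (under)
Week 34–Week 36: $46,000 + $16,400 + $47,800 = $110,200 (under)
Week 35–Week 37: $16,400 + $47,800 + $32,100 = $96,300 (under)
Week 36–Week 38: $47,800 + $32,100 + $14,600 = $94,500 (under)
Week 37–Week 39: $32,100 + $14,600 + $16,300 = $63,000 (under)
Week 38–Week 40: $14,600 + $16,300 + $31,100 = $62,000 (under)
Week 39–Week 41: $16,300 + $31,100 + $900 = $48,300 (under)
3 windows exceed the threshold.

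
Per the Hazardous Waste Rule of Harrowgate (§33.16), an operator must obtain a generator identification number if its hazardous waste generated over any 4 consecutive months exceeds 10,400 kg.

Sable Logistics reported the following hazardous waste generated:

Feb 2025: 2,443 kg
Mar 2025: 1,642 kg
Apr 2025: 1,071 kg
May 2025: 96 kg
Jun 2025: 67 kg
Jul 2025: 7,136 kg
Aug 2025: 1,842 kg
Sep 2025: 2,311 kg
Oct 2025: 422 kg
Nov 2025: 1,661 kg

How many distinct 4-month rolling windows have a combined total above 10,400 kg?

2

Feb 2025–May 2025: 2,443 kg + 1,642 kg + 1,071 kg + 96 kg = 5,252 kg (under)
Mar 2025–Jun 2025: 1,642 kg + 1,071 kg + 96 kg + 67 kg = 2,876 kg (under)
Apr 2025–Jul 2025: 1,071 kg + 96 kg + 67 kg + 7,136 kg = 8,370 kg (under)
May 2025–Aug 2025: 96 kg + 67 kg + 7,136 kg + 1,842 kg = 9,141 kg (under)
Jun 2025–Sep 2025: 67 kg + 7,136 kg + 1,842 kg + 2,311 kg = 11,356 kg (over)
Jul 2025–Oct 2025: 7,136 kg + 1,842 kg + 2,311 kg + 422 kg = 11,711 kg (over)
Aug 2025–Nov 2025: 1,842 kg + 2,311 kg + 422 kg + 1,661 kg = 6,236 kg (under)
2 windows exceed the threshold.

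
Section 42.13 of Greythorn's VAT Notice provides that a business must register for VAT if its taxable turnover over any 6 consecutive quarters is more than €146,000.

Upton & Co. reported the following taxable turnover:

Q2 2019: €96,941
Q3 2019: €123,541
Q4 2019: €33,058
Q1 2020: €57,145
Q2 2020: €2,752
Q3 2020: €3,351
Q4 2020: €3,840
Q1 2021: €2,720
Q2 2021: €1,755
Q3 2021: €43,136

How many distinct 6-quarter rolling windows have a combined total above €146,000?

Q2 2019–Q3 2020: €96,941 + €123,541 + €33,058 + €57,145 + €2,752 + €3,351 = €316,788 (over)
Q3 2019–Q4 2020: €123,541 + €33,058 + €57,145 + €2,752 + €3,351 + €3,840 = €223,687 (over)
Q4 2019–Q1 2021: €33,058 + €57,145 + €2,752 + €3,351 + €3,840 + €2,720 = €102,866 (under)
Q1 2020–Q2 2021: €57,145 + €2,752 + €3,351 + €3,840 + €2,720 + €1,755 = €71,563 (under)
Q2 2020–Q3 2021: €2,752 + €3,351 + €3,840 + €2,720 + €1,755 + €43,136 = €57,554 (under)
2 windows exceed the threshold.

2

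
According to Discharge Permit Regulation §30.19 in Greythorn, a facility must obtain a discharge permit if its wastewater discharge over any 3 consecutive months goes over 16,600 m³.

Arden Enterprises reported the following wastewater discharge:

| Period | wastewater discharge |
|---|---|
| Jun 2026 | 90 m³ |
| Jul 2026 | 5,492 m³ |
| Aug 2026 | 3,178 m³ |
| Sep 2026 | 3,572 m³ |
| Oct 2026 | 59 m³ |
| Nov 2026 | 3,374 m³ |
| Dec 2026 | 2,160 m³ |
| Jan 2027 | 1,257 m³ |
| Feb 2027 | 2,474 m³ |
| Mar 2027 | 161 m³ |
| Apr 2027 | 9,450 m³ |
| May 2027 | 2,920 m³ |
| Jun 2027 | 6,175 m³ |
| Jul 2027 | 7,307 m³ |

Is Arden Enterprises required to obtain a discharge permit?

Jun 2026–Aug 2026: 90 m³ + 5,492 m³ + 3,178 m³ = 8,760 m³ (under)
Jul 2026–Sep 2026: 5,492 m³ + 3,178 m³ + 3,572 m³ = 12,242 m³ (under)
Aug 2026–Oct 2026: 3,178 m³ + 3,572 m³ + 59 m³ = 6,809 m³ (under)
Sep 2026–Nov 2026: 3,572 m³ + 59 m³ + 3,374 m³ = 7,005 m³ (under)
Oct 2026–Dec 2026: 59 m³ + 3,374 m³ + 2,160 m³ = 5,593 m³ (under)
Nov 2026–Jan 2027: 3,374 m³ + 2,160 m³ + 1,257 m³ = 6,791 m³ (under)
Dec 2026–Feb 2027: 2,160 m³ + 1,257 m³ + 2,474 m³ = 5,891 m³ (under)
Jan 2027–Mar 2027: 1,257 m³ + 2,474 m³ + 161 m³ = 3,892 m³ (under)
Feb 2027–Apr 2027: 2,474 m³ + 161 m³ + 9,450 m³ = 12,085 m³ (under)
Mar 2027–May 2027: 161 m³ + 9,450 m³ + 2,920 m³ = 12,531 m³ (under)
Apr 2027–Jun 2027: 9,450 m³ + 2,920 m³ + 6,175 m³ = 18,545 m³ (over)
May 2027–Jul 2027: 2,920 m³ + 6,175 m³ + 7,307 m³ = 16,402 m³ (under)
At least one window exceeds 16,600 m³.

Yes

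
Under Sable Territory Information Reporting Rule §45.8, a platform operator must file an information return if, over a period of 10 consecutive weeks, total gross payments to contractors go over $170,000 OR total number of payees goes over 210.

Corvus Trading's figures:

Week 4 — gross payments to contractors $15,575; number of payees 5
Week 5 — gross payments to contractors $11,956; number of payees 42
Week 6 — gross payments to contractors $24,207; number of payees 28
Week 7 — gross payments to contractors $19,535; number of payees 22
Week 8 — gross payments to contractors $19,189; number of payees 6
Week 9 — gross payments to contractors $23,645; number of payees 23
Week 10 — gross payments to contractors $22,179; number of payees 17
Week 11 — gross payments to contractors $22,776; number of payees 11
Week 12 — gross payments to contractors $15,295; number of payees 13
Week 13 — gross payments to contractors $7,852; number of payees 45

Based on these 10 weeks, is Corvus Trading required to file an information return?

Total gross payments to contractors: $15,575 + $11,956 + $24,207 + $19,535 + $19,189 + $23,645 + $22,179 + $22,776 + $15,295 + $7,852 = $182,209 (> $170,000).
Total number of payees: 5 + 42 + 28 + 22 + 6 + 23 + 17 + 11 + 13 + 45 = 212 (> 210).
The test is 'or': at least one threshold is exceeded.

Yes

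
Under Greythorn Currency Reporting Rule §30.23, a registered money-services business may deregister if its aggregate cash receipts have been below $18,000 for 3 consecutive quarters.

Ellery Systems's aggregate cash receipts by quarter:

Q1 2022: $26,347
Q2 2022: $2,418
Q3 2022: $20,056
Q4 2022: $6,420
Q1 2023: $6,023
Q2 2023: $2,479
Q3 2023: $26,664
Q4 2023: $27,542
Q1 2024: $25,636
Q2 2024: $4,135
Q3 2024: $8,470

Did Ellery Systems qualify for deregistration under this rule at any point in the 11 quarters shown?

Quarters below $18,000: Q2 2022, Q4 2022, Q1 2023, Q2 2023, Q2 2024, Q3 2024.
Longest run of consecutive quarters below the threshold: 3.
3 ≥ 3, so Ellery Systems became eligible.

Yes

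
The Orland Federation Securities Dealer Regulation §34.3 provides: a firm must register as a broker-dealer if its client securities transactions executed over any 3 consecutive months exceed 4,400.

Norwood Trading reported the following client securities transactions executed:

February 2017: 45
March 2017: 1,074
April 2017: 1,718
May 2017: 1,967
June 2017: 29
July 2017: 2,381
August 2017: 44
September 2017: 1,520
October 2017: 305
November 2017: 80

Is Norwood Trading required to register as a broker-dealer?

February 2017–April 2017: 45 + 1,074 + 1,718 = 2,837 (under)
March 2017–May 2017: 1,074 + 1,718 + 1,967 = 4,759 (over)
April 2017–June 2017: 1,718 + 1,967 + 29 = 3,714 (under)
May 2017–July 2017: 1,967 + 29 + 2,381 = 4,377 (under)
June 2017–August 2017: 29 + 2,381 + 44 = 2,454 (under)
July 2017–September 2017: 2,381 + 44 + 1,520 = 3,945 (under)
August 2017–October 2017: 44 + 1,520 + 305 = 1,869 (under)
September 2017–November 2017: 1,520 + 305 + 80 = 1,905 (under)
At least one window exceeds 4,400.

Yes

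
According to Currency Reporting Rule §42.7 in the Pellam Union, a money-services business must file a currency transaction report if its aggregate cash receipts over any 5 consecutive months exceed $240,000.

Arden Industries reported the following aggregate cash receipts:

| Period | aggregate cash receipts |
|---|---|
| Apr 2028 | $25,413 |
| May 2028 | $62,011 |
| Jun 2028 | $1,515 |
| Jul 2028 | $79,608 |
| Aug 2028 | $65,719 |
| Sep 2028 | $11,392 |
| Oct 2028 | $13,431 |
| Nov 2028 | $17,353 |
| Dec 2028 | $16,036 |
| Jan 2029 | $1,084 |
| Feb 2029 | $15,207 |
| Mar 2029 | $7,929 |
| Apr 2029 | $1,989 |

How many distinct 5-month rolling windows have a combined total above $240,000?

0

Apr 2028–Aug 2028: $25,413 + $62,011 + $1,515 + $79,608 + $65,719 = $234,266 (under)
May 2028–Sep 2028: $62,011 + $1,515 + $79,608 + $65,719 + $11,392 = $220,245 (under)
Jun 2028–Oct 2028: $1,515 + $79,608 + $65,719 + $11,392 + $13,431 = $171,665 (under)
Jul 2028–Nov 2028: $79,608 + $65,719 + $11,392 + $13,431 + $17,353 = $187,503 (under)
Aug 2028–Dec 2028: $65,719 + $11,392 + $13,431 + $17,353 + $16,036 = $123,931 (under)
Sep 2028–Jan 2029: $11,392 + $13,431 + $17,353 + $16,036 + $1,084 = $59,296 (under)
Oct 2028–Feb 2029: $13,431 + $17,353 + $16,036 + $1,084 + $15,207 = $63,111 (under)
Nov 2028–Mar 2029: $17,353 + $16,036 + $1,084 + $15,207 + $7,929 = $57,609 (under)
Dec 2028–Apr 2029: $16,036 + $1,084 + $15,207 + $7,929 + $1,989 = $42,245 (under)
0 windows exceed the threshold.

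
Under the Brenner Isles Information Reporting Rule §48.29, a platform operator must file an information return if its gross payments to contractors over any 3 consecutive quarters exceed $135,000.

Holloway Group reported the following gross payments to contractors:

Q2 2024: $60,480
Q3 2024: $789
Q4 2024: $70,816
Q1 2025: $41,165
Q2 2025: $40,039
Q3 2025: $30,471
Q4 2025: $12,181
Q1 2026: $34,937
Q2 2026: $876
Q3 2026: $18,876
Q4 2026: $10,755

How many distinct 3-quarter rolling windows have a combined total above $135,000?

1

Q2 2024–Q4 2024: $60,480 + $789 + $70,816 = $132,085 (under)
Q3 2024–Q1 2025: $789 + $70,816 + $41,165 = $112,770 (under)
Q4 2024–Q2 2025: $70,816 + $41,165 + $40,039 = $152,020 (over)
Q1 2025–Q3 2025: $41,165 + $40,039 + $30,471 = $111,675 (under)
Q2 2025–Q4 2025: $40,039 + $30,471 + $12,181 = $82,691 (under)
Q3 2025–Q1 2026: $30,471 + $12,181 + $34,937 = $77,589 (under)
Q4 2025–Q2 2026: $12,181 + $34,937 + $876 = $47,994 (under)
Q1 2026–Q3 2026: $34,937 + $876 + $18,876 = $54,689 (under)
Q2 2026–Q4 2026: $876 + $18,876 + $10,755 = $30,507 (under)
1 window exceeds the threshold.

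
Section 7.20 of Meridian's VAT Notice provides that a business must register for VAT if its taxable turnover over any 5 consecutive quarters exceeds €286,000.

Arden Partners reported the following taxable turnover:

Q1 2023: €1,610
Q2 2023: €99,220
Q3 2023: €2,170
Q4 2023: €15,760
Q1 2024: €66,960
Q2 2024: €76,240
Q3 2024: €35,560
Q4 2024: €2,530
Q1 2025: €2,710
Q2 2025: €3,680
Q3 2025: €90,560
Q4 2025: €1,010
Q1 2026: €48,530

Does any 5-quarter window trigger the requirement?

Q1 2023–Q1 2024: €1,610 + €99,220 + €2,170 + €15,760 + €66,960 = €185,720 (under)
Q2 2023–Q2 2024: €99,220 + €2,170 + €15,760 + €66,960 + €76,240 = €260,350 (under)
Q3 2023–Q3 2024: €2,170 + €15,760 + €66,960 + €76,240 + €35,560 = €196,690 (under)
Q4 2023–Q4 2024: €15,760 + €66,960 + €76,240 + €35,560 + €2,530 = €197,050 (under)
Q1 2024–Q1 2025: €66,960 + €76,240 + €35,560 + €2,530 + €2,710 = €184,000 (under)
Q2 2024–Q2 2025: €76,240 + €35,560 + €2,530 + €2,710 + €3,680 = €120,720 (under)
Q3 2024–Q3 2025: €35,560 + €2,530 + €2,710 + €3,680 + €90,560 = €135,040 (under)
Q4 2024–Q4 2025: €2,530 + €2,710 + €3,680 + €90,560 + €1,010 = €100,490 (under)
Q1 2025–Q1 2026: €2,710 + €3,680 + €90,560 + €1,010 + €48,530 = €146,490 (under)
No window exceeds €286,000.

No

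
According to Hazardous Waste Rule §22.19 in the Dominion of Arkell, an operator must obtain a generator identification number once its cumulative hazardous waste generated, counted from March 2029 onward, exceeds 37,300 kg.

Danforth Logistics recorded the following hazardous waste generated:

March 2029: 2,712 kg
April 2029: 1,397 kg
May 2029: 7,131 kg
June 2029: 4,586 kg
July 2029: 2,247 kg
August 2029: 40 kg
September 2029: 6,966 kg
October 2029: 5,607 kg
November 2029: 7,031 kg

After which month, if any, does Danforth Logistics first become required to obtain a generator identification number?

November 2029

Through March 2029: 2,712 kg
Through April 2029: 4,109 kg
Through May 2029: 11,240 kg
Through June 2029: 15,826 kg
Through July 2029: 18,073 kg
Through August 2029: 18,113 kg
Through September 2029: 25,079 kg
Through October 2029: 30,686 kg
Through November 2029: 37,717 kg ← exceeds threshold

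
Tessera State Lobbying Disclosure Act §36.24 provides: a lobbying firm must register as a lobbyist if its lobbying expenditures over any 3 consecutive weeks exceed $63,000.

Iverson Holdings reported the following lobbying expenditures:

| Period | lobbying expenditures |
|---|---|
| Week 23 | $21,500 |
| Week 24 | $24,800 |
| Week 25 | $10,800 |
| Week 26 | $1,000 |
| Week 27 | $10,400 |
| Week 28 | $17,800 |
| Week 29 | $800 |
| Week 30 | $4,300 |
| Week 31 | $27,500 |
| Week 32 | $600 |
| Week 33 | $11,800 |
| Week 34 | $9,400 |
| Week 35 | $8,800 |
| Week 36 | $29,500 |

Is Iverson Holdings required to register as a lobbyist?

No

Week 23–Week 25: $21,500 + $24,800 + $10,800 = $57,100 (under)
Week 24–Week 26: $24,800 + $10,800 + $1,000 = $36,600 (under)
Week 25–Week 27: $10,800 + $1,000 + $10,400 = $22,200 (under)
Week 26–Week 28: $1,000 + $10,400 + $17,800 = $29,200 (under)
Week 27–Week 29: $10,400 + $17,800 + $800 = $29,000 (under)
Week 28–Week 30: $17,800 + $800 + $4,300 = $22,900 (under)
Week 29–Week 31: $800 + $4,300 + $27,500 = $32,600 (under)
Week 30–Week 32: $4,300 + $27,500 + $600 = $32,400 (under)
Week 31–Week 33: $27,500 + $600 + $11,800 = $39,900 (under)
Week 32–Week 34: $600 + $11,800 + $9,400 = $21,800 (under)
Week 33–Week 35: $11,800 + $9,400 + $8,800 = $30,000 (under)
Week 34–Week 36: $9,400 + $8,800 + $29,500 = $47,700 (under)
No window exceeds $63,000.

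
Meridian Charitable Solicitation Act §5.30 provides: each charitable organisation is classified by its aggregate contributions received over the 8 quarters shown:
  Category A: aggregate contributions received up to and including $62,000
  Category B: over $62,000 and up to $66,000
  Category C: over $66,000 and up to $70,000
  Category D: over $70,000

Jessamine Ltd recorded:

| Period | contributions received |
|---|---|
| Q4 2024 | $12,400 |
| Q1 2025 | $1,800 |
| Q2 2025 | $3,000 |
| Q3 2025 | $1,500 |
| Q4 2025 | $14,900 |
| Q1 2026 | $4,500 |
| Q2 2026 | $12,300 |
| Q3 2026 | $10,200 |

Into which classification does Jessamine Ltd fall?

Aggregate contributions received: $12,400 + $1,800 + $3,000 + $1,500 + $14,900 + $4,500 + $12,300 + $10,200 = $60,600.
$60,600 ≤ $62,000, so Category A applies.

Category A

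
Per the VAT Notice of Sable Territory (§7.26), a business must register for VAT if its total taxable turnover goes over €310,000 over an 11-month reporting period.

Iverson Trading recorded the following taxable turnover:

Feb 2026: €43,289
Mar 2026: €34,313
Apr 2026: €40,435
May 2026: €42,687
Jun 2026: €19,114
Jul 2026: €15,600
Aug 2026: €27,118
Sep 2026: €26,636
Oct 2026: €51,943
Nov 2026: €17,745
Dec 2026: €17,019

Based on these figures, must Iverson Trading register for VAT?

Total taxable turnover: €43,289 + €34,313 + €40,435 + €42,687 + €19,114 + €15,600 + €27,118 + €26,636 + €51,943 + €17,745 + €17,019 = €335,899.
€335,899 > €310,000, so the threshold is exceeded.

Yes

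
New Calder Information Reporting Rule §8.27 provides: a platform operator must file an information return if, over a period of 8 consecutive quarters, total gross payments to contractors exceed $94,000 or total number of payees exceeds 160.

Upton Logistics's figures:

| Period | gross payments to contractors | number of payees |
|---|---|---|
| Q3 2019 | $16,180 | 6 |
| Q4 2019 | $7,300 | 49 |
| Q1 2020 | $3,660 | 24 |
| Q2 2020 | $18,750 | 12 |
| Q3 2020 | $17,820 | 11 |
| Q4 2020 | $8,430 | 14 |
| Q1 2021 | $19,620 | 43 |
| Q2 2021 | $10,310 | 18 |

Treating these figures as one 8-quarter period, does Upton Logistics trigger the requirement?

Yes

Total gross payments to contractors: $16,180 + $7,300 + $3,660 + $18,750 + $17,820 + $8,430 + $19,620 + $10,310 = $102,070 (> $94,000).
Total number of payees: 6 + 49 + 24 + 12 + 11 + 14 + 43 + 18 = 177 (> 160).
The test is 'or': at least one threshold is exceeded.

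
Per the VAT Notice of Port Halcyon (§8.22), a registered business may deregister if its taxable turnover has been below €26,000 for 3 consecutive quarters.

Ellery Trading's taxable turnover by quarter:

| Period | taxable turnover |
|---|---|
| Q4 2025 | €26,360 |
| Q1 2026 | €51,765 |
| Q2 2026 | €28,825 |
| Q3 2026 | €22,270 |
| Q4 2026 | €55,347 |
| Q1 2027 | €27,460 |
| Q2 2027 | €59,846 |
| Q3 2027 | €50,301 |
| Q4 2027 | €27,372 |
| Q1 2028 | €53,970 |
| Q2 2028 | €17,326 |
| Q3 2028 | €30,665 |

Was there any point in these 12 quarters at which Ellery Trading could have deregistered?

No

Quarters below €26,000: Q3 2026, Q2 2028.
Longest run of consecutive quarters below the threshold: 1.
1 < 3, so Ellery Trading never became eligible.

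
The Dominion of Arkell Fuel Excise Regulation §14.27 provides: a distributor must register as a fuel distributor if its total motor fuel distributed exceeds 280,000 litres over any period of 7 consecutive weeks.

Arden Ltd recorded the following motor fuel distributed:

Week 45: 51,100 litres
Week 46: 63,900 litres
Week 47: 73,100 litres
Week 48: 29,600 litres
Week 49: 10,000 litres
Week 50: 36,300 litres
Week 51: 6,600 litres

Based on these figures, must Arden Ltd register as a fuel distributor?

Total motor fuel distributed: 51,100 litres + 63,900 litres + 73,100 litres + 29,600 litres + 10,000 litres + 36,300 litres + 6,600 litres = 270,600 litres.
270,600 litres ≤ 280,000 litres, so the threshold is not exceeded.

No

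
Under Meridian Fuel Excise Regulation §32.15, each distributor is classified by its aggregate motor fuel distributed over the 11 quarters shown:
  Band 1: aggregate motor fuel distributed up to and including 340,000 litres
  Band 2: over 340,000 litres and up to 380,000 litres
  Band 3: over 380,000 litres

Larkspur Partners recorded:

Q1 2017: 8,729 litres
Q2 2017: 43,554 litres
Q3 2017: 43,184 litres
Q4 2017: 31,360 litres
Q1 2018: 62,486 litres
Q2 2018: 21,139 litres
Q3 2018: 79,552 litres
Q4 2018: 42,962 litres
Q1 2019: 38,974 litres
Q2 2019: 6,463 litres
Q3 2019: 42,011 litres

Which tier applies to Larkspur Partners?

Band 3

Aggregate motor fuel distributed: 8,729 litres + 43,554 litres + 43,184 litres + 31,360 litres + 62,486 litres + 21,139 litres + 79,552 litres + 42,962 litres + 38,974 litres + 6,463 litres + 42,011 litres = 420,414 litres.
420,414 litres > 380,000 litres, so Band 3 applies.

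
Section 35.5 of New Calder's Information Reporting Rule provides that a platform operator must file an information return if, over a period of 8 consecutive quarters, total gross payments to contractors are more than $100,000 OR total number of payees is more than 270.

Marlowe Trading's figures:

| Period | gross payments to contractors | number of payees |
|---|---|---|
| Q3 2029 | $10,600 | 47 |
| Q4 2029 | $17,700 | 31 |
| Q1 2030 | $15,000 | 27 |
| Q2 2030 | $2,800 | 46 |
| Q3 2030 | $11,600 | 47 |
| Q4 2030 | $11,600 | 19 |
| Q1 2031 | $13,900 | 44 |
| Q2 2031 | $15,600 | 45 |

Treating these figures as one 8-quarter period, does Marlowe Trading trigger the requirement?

Yes

Total gross payments to contractors: $10,600 + $17,700 + $15,000 + $2,800 + $11,600 + $11,600 + $13,900 + $15,600 = $98,800 (≤ $100,000).
Total number of payees: 47 + 31 + 27 + 46 + 47 + 19 + 44 + 45 = 306 (> 270).
The test is 'or': at least one threshold is exceeded.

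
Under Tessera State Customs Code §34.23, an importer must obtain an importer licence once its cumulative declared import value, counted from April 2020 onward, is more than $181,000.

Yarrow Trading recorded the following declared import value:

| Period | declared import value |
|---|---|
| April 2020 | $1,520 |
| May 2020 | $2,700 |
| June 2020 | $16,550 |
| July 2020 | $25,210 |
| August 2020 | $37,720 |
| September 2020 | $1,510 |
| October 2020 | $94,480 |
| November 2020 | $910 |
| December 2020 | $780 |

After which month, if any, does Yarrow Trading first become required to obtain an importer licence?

December 2020

Through April 2020: $1,520
Through May 2020: $4,220
Through June 2020: $20,770
Through July 2020: $45,980
Through August 2020: $83,700
Through September 2020: $85,210
Through October 2020: $179,690
Through November 2020: $180,600
Through December 2020: $181,380 ← exceeds threshold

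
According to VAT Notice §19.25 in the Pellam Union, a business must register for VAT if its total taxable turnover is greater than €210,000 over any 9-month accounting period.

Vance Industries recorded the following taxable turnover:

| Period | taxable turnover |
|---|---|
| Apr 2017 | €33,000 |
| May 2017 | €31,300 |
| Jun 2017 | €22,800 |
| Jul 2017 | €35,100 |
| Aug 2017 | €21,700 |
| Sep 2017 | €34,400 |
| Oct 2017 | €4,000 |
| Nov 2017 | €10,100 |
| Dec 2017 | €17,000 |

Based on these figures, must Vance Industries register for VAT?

Total taxable turnover: €33,000 + €31,300 + €22,800 + €35,100 + €21,700 + €34,400 + €4,000 + €10,100 + €17,000 = €209,400.
€209,400 ≤ €210,000, so the threshold is not exceeded.

No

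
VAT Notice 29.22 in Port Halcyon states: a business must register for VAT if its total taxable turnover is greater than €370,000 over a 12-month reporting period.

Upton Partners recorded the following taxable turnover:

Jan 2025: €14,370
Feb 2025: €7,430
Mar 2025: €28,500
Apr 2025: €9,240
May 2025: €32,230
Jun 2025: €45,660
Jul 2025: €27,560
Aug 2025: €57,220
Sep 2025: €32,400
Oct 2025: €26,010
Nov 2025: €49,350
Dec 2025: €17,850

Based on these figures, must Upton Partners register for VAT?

Total taxable turnover: €14,370 + €7,430 + €28,500 + €9,240 + €32,230 + €45,660 + €27,560 + €57,220 + €32,400 + €26,010 + €49,350 + €17,850 = €347,820.
€347,820 ≤ €370,000, so the threshold is not exceeded.

No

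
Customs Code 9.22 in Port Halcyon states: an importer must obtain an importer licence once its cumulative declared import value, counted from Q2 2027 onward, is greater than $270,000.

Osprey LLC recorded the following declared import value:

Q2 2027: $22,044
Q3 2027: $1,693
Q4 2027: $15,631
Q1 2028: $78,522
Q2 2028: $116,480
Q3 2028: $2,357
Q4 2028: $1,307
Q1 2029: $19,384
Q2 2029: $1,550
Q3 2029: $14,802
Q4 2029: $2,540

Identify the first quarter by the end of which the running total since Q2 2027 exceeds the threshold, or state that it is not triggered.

Through Q2 2027: $22,044
Through Q3 2027: $23,737
Through Q4 2027: $39,368
Through Q1 2028: $117,890
Through Q2 2028: $234,370
Through Q3 2028: $236,727
Through Q4 2028: $238,034
Through Q1 2029: $257,418
Through Q2 2029: $258,968
Through Q3 2029: $273,770 ← exceeds threshold

Q3 2029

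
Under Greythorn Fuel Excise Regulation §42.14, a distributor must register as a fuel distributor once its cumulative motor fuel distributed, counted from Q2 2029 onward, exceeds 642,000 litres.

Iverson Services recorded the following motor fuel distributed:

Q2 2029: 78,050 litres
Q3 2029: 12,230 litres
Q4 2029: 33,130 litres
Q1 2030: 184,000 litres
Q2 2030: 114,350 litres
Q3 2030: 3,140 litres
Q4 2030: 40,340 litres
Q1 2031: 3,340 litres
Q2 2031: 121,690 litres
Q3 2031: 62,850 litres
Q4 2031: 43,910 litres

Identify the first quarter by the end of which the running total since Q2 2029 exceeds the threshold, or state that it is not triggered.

Through Q2 2029: 78,050 litres
Through Q3 2029: 90,280 litres
Through Q4 2029: 123,410 litres
Through Q1 2030: 307,410 litres
Through Q2 2030: 421,760 litres
Through Q3 2030: 424,900 litres
Through Q4 2030: 465,240 litres
Through Q1 2031: 468,580 litres
Through Q2 2031: 590,270 litres
Through Q3 2031: 653,120 litres ← exceeds threshold

Q3 2031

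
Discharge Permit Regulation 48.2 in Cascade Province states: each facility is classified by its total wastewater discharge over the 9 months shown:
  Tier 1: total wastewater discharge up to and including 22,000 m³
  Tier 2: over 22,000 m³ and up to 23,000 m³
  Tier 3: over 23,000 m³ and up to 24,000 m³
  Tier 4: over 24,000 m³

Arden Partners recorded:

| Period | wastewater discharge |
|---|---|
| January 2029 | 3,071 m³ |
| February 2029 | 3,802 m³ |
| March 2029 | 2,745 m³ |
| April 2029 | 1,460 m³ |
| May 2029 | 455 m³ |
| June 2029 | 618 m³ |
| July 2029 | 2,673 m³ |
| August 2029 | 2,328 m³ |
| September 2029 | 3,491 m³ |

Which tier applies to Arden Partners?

Tier 1

Total wastewater discharge: 3,071 m³ + 3,802 m³ + 2,745 m³ + 1,460 m³ + 455 m³ + 618 m³ + 2,673 m³ + 2,328 m³ + 3,491 m³ = 20,643 m³.
20,643 m³ ≤ 22,000 m³, so Tier 1 applies.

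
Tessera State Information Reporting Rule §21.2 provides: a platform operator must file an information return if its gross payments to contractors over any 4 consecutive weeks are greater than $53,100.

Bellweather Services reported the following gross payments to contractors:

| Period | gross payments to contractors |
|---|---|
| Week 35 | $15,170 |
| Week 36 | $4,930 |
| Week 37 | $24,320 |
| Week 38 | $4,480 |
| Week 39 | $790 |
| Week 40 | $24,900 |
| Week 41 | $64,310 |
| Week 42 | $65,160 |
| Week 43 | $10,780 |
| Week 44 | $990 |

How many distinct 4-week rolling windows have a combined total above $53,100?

Week 35–Week 38: $15,170 + $4,930 + $24,320 + $4,480 = $48,900 (under)
Week 36–Week 39: $4,930 + $24,320 + $4,480 + $790 = $34,520 (under)
Week 37–Week 40: $24,320 + $4,480 + $790 + $24,900 = $54,490 (over)
Week 38–Week 41: $4,480 + $790 + $24,900 + $64,310 = $94,480 (over)
Week 39–Week 42: $790 + $24,900 + $64,310 + $65,160 = $155,160 (over)
Week 40–Week 43: $24,900 + $64,310 + $65,160 + $10,780 = $165,150 (over)
Week 41–Week 44: $64,310 + $65,160 + $10,780 + $990 = $141,240 (over)
5 windows exceed the threshold.

5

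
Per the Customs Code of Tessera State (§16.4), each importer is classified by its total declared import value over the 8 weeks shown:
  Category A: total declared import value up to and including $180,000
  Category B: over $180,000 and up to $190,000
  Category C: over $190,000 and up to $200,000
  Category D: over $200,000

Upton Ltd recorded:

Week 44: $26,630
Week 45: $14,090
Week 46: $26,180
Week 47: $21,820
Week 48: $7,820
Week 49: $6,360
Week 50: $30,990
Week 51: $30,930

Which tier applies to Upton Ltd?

Category A

Total declared import value: $26,630 + $14,090 + $26,180 + $21,820 + $7,820 + $6,360 + $30,990 + $30,930 = $164,820.
$164,820 ≤ $180,000, so Category A applies.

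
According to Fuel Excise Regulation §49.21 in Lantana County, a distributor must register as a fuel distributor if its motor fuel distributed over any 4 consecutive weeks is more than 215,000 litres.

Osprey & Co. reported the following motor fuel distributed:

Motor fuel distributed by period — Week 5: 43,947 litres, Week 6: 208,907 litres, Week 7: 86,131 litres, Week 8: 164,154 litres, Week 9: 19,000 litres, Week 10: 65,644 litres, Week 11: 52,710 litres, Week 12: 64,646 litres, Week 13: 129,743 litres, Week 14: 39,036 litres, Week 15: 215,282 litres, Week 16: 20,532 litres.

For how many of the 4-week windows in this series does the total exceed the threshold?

Week 5–Week 8: 43,947 litres + 208,907 litres + 86,131 litres + 164,154 litres = 503,139 litres (over)
Week 6–Week 9: 208,907 litres + 86,131 litres + 164,154 litres + 19,000 litres = 478,192 litres (over)
Week 7–Week 10: 86,131 litres + 164,154 litres + 19,000 litres + 65,644 litres = 334,929 litres (over)
Week 8–Week 11: 164,154 litres + 19,000 litres + 65,644 litres + 52,710 litres = 301,508 litres (over)
Week 9–Week 12: 19,000 litres + 65,644 litres + 52,710 litres + 64,646 litres = 202,000 litres (under)
Week 10–Week 13: 65,644 litres + 52,710 litres + 64,646 litres + 129,743 litres = 312,743 litres (over)
Week 11–Week 14: 52,710 litres + 64,646 litres + 129,743 litres + 39,036 litres = 286,135 litres (over)
Week 12–Week 15: 64,646 litres + 129,743 litres + 39,036 litres + 215,282 litres = 448,707 litres (over)
Week 13–Week 16: 129,743 litres + 39,036 litres + 215,282 litres + 20,532 litres = 404,593 litres (over)
8 windows exceed the threshold.

8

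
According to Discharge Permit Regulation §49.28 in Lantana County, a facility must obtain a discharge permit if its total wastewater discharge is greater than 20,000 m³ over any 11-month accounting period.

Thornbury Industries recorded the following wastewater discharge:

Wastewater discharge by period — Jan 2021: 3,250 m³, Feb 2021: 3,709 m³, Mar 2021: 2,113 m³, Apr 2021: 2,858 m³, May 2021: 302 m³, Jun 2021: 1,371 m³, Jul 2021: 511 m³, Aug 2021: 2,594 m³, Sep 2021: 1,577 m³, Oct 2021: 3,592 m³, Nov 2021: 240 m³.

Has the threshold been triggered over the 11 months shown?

Total wastewater discharge: 3,250 m³ + 3,709 m³ + 2,113 m³ + 2,858 m³ + 302 m³ + 1,371 m³ + 511 m³ + 2,594 m³ + 1,577 m³ + 3,592 m³ + 240 m³ = 22,117 m³.
22,117 m³ > 20,000 m³, so the threshold is exceeded.

Yes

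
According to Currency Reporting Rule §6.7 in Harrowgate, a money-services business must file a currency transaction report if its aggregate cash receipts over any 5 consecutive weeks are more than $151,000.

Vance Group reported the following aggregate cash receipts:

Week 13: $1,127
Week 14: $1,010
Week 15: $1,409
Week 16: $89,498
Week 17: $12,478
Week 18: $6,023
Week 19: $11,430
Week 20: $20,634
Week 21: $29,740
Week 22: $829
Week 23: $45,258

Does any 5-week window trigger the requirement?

Week 13–Week 17: $1,127 + $1,010 + $1,409 + $89,498 + $12,478 = $105,522 (under)
Week 14–Week 18: $1,010 + $1,409 + $89,498 + $12,478 + $6,023 = $110,418 (under)
Week 15–Week 19: $1,409 + $89,498 + $12,478 + $6,023 + $11,430 = $120,838 (under)
Week 16–Week 20: $89,498 + $12,478 + $6,023 + $11,430 + $20,634 = $140,063 (under)
Week 17–Week 21: $12,478 + $6,023 + $11,430 + $20,634 + $29,740 = $80,305 (under)
Week 18–Week 22: $6,023 + $11,430 + $20,634 + $29,740 + $829 = $68,656 (under)
Week 19–Week 23: $11,430 + $20,634 + $29,740 + $829 + $45,258 = $107,891 (under)
No window exceeds $151,000.

No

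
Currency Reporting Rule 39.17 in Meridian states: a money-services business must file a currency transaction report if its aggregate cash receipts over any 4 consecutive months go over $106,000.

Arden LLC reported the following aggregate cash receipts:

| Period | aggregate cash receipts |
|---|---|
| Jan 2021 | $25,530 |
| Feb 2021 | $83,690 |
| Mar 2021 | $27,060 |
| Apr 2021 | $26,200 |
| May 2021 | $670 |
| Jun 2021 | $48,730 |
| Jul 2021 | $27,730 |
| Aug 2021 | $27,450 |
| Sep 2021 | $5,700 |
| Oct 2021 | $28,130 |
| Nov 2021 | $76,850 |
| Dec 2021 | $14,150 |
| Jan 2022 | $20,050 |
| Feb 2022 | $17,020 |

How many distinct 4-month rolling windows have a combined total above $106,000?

Jan 2021–Apr 2021: $25,530 + $83,690 + $27,060 + $26,200 = $162,480 (over)
Feb 2021–May 2021: $83,690 + $27,060 + $26,200 + $670 = $137,620 (over)
Mar 2021–Jun 2021: $27,060 + $26,200 + $670 + $48,730 = $102,660 (under)
Apr 2021–Jul 2021: $26,200 + $670 + $48,730 + $27,730 = $103,330 (under)
May 2021–Aug 2021: $670 + $48,730 + $27,730 + $27,450 = $104,580 (under)
Jun 2021–Sep 2021: $48,730 + $27,730 + $27,450 + $5,700 = $109,610 (over)
Jul 2021–Oct 2021: $27,730 + $27,450 + $5,700 + $28,130 = $89,010 (under)
Aug 2021–Nov 2021: $27,450 + $5,700 + $28,130 + $76,850 = $138,130 (over)
Sep 2021–Dec 2021: $5,700 + $28,130 + $76,850 + $14,150 = $124,830 (over)
Oct 2021–Jan 2022: $28,130 + $76,850 + $14,150 + $20,050 = $139,180 (over)
Nov 2021–Feb 2022: $76,850 + $14,150 + $20,050 + $17,020 = $128,070 (over)
7 windows exceed the threshold.

7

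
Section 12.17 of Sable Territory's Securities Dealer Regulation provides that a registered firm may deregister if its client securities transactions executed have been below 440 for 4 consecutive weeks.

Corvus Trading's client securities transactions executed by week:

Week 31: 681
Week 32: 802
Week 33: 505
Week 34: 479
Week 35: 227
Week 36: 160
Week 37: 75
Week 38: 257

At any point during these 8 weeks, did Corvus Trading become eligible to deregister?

Yes

Weeks below 440: Week 35, Week 36, Week 37, Week 38.
Longest run of consecutive weeks below the threshold: 4.
4 ≥ 4, so Corvus Trading became eligible.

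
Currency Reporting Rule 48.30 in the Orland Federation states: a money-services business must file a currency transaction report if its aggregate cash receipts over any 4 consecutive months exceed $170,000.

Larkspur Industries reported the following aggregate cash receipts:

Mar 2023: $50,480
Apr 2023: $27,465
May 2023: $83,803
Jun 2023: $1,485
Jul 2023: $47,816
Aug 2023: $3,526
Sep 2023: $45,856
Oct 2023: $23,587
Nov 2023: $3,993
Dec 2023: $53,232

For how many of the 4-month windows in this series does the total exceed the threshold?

Mar 2023–Jun 2023: $50,480 + $27,465 + $83,803 + $1,485 = $163,233 (under)
Apr 2023–Jul 2023: $27,465 + $83,803 + $1,485 + $47,816 = $160,569 (under)
May 2023–Aug 2023: $83,803 + $1,485 + $47,816 + $3,526 = $136,630 (under)
Jun 2023–Sep 2023: $1,485 + $47,816 + $3,526 + $45,856 = $98,683 (under)
Jul 2023–Oct 2023: $47,816 + $3,526 + $45,856 + $23,587 = $120,785 (under)
Aug 2023–Nov 2023: $3,526 + $45,856 + $23,587 + $3,993 = $76,962 (under)
Sep 2023–Dec 2023: $45,856 + $23,587 + $3,993 + $53,232 = $126,668 (under)
0 windows exceed the threshold.

0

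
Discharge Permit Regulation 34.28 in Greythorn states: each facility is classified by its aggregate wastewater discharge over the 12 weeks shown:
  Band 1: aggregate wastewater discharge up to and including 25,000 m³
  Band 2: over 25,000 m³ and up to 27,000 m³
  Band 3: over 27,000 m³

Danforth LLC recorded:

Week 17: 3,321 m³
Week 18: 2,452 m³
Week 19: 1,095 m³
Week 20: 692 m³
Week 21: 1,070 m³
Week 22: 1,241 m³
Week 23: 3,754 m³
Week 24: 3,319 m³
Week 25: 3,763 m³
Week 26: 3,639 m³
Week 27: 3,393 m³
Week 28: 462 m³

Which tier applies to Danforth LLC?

Aggregate wastewater discharge: 3,321 m³ + 2,452 m³ + 1,095 m³ + 692 m³ + 1,070 m³ + 1,241 m³ + 3,754 m³ + 3,319 m³ + 3,763 m³ + 3,639 m³ + 3,393 m³ + 462 m³ = 28,201 m³.
28,201 m³ > 27,000 m³, so Band 3 applies.

Band 3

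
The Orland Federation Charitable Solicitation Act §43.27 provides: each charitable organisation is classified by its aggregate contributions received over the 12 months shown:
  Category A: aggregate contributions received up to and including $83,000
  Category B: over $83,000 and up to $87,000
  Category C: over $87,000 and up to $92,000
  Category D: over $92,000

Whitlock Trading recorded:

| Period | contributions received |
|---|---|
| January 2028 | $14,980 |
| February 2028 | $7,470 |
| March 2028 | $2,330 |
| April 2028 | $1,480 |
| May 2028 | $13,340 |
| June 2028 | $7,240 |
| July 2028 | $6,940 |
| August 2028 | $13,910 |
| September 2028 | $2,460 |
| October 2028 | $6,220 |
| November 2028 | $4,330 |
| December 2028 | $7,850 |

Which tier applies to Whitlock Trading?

Aggregate contributions received: $14,980 + $7,470 + $2,330 + $1,480 + $13,340 + $7,240 + $6,940 + $13,910 + $2,460 + $6,220 + $4,330 + $7,850 = $88,550.
$87,000 < $88,550 ≤ $92,000, so Category C applies.

Category C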